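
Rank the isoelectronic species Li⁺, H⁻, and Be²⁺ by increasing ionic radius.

All of these have 2 electrons, so size is governed by nuclear charge alone: the more protons, the stronger the pull on the same electron cloud, and the smaller the ion.
Nuclear charges: Be²⁺ (Z=4), Li⁺ (Z=3), H⁻ (Z=1).
Smallest to largest: Be²⁺ < Li⁺ < H⁻.

Be²⁺, Li⁺, H⁻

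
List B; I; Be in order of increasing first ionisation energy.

B, Be, I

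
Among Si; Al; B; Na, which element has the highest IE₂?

Na

The second ionization energy removes an electron from the +1 ion. For each element: Si⁺ still has 3 valence electrons; Al⁺ still has 2 valence electrons; B⁺ still has 2 valence electrons; Na⁺ is the bare [Ne] core.
Pulling an electron out of a noble-gas core costs far more than removing a remaining valence electron, so Na sits at the high end of IE_2.
Valence configurations: Si⁺ [Ne]3s²3p¹, Al⁺ [Ne]3s², B⁺ [He]2s².
Si⁺ loses a lone 3p electron whereas Al⁺ must break into a filled 3s² pair, so IE_2(Al) > IE_2(Si) even though Si has the higher nuclear charge.
Approximate IE_2 values (kJ/mol): Si 1577, Al 1817, B 2427, Na 4562.
Hence IE_2: Si < Al < B < Na.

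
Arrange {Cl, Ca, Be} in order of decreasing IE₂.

Cl > Be > Ca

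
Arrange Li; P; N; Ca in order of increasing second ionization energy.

The second ionization energy removes an electron from the +1 ion. For each element: Li⁺ is the bare [He] core; P⁺ still has 4 valence electrons; N⁺ still has 4 valence electrons; Ca⁺ still has 1 valence electron.
Breaking into a closed-shell core is much more expensive than removing a leftover valence electron — Li has the largest IE_2 here.
Valence configurations: P⁺ [Ne]3s²3p², N⁺ [He]2s²2p², Ca⁺ [Ar]4s¹.
Approximate IE_2 values (kJ/mol): Li 7298, P 1907, N 2856, Ca 1145.
Putting it together, IE_2: Ca < P < N < Li.

Ca < P < N < Li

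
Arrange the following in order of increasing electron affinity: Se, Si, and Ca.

Ca < Si < Se

Si is in period 3, group 14; Ca is in period 4, group 2; Se is in period 4, group 16.
Adding an electron releases more energy for atoms nearer the top right (short of the noble gases).
Here both period and group differ, so the two effects have to be weighed against each other.
Si > Ca: relative to Ca, both the across-period and down-group shifts push Si's electron affinity up.
Se > Si: period and group pull opposite ways; the across-period shift dominates (195 vs 134 kJ/mol).
Approximate values (kJ/mol): Si 134, Ca 2, Se 195.
So from lowest to highest: Ca < Si < Se.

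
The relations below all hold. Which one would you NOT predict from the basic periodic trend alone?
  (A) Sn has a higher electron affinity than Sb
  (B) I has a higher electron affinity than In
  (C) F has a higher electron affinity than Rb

The general trend: electron affinity increases across a period and decreases down a group.
(A) Sn (period 5, group 14) vs Sb (period 5, group 15): the stated order contradicts the simple trend.
(B) I (period 5, group 17) vs In (period 5, group 13): the stated order agrees with the simple trend.
(C) F (period 2, group 17) vs Rb (period 5, group 1): the stated order agrees with the simple trend.
The exception is (A): adding an electron to Sb's half-filled 5p³ is unfavourable, so Sn has the more exothermic EA.

(A)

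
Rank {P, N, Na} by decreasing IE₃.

The third ionization energy removes an electron from the +2 ion. For each element: P²⁺ still has 3 valence electrons; N²⁺ still has 3 valence electrons; Na²⁺ is already 1 electron into the core.
Pulling an electron out of a noble-gas core costs far more than removing a remaining valence electron, so Na sits at the high end of IE_3.
Valence configurations: P²⁺ [Ne]3s²3p¹, N²⁺ [He]2s²2p¹.
The numbers (kJ/mol): P 2914, N 4578, Na 6910.
Overall IE_3 order: P < N < Na.

Na, N, P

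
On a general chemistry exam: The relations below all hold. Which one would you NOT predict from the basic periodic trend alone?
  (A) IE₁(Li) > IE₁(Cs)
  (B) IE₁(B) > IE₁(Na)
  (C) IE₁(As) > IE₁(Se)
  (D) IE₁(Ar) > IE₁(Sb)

The general trend: IE₁ increases across a period and decreases down a group.
(A) Li (period 2, group 1) vs Cs (period 6, group 1): the stated order agrees with the simple trend.
(B) B (period 2, group 13) vs Na (period 3, group 1): the stated order agrees with the simple trend.
(C) As (period 4, group 15) vs Se (period 4, group 16): the stated order contradicts the simple trend.
(D) Ar (period 3, group 18) vs Sb (period 5, group 15): the stated order agrees with the simple trend.
The exception is (C): Se (4p⁴) ionizes more easily than half-filled As (4p³).

(C)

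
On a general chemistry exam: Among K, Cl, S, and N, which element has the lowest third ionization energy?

S

The third ionization energy removes an electron from the +2 ion. For each element: K²⁺ is already 1 electron into the core; Cl²⁺ still has 5 valence electrons; S²⁺ still has 4 valence electrons; N²⁺ still has 3 valence electrons.
Usually core removal costs more than valence removal, but here the competition is close: a tightly held n=2 valence electron can cost more to remove than an n=3 core electron, so the actual values have to decide it.
Valence configurations: Cl²⁺ [Ne]3s²3p³, S²⁺ [Ne]3s²3p², N²⁺ [He]2s²2p¹.
Approximate IE_3 values (kJ/mol): K 4420, Cl 3822, S 3357, N 4578.
Putting it together, IE_3: S < Cl < K < N.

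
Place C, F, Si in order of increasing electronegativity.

C is in period 2, group 14; F is in period 2, group 17; Si is in period 3, group 14.
Electronegativity increases across a period and decreases down a group, tracking effective nuclear charge and atomic size.
Neither a single period nor a single group — weigh both effects.
C > Si: C sits above Si in group 14, so the down-group effect alone puts C higher.
F > C: both are in period 2; the period trend gives F the larger value.
Approximate values (Pauling): C 2.55, F 3.98, Si 1.90.
So from lowest to highest: Si < C < F.

Si < C < F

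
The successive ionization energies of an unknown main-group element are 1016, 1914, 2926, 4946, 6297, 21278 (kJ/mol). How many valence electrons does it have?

Look for the largest jump between consecutive ionization energies: IE6/IE5 ≈ 3.4, far larger than any earlier ratio.
That jump marks the point where a core electron is being removed. So the atom has 5 valence electrons.

5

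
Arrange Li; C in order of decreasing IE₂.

IE_2 is the cost of taking one more electron from the +1 cation: Li⁺ is the bare [He] core; C⁺ still has 3 valence electrons.
Core electrons are held far more tightly than valence electrons, so Li tops the IE_2 order.
Approximate IE_2 values (kJ/mol): Li 7298, C 2353.
So the second ionization energies run C < Li.

Li > C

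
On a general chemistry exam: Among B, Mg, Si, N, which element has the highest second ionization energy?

Consider each +1 ion: B⁺ still has 2 valence electrons; Mg⁺ still has 1 valence electron; Si⁺ still has 3 valence electrons; N⁺ still has 4 valence electrons.
All are still removing valence electrons, so compare the +1 ions as you would atoms: IE_2 generally rises across a period (higher Z_eff) and falls down a group (larger shell), subject to the usual subshell exceptions.
Valence configurations: B⁺ [He]2s², Mg⁺ [Ne]3s¹, Si⁺ [Ne]3s²3p¹, N⁺ [He]2s²2p².
Approximate IE_2 values (kJ/mol): B 2427, Mg 1451, Si 1577, N 2856.
Overall IE_2 order: Mg < Si < B < N.

N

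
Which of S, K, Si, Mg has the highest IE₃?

Mg

IE_3 is the cost of taking one more electron from the +2 cation: S²⁺ still has 4 valence electrons; K²⁺ is already 1 electron into the core; Si²⁺ still has 2 valence electrons; Mg²⁺ is the bare [Ne] core.
Pulling an electron out of a noble-gas core costs far more than removing a remaining valence electron, so K and Mg sit at the high end of IE_3.
Valence configurations: S²⁺ [Ne]3s²3p², Si²⁺ [Ne]3s².
Approximate IE_3 values (kJ/mol): S 3357, K 4420, Si 3232, Mg 7733.
Putting it together, IE_3: Si < S < K < Mg.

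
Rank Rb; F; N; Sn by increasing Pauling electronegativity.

Rb < Sn < N < F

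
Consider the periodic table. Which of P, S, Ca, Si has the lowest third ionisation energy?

P

IE_3 is the cost of taking one more electron from the +2 cation: P²⁺ still has 3 valence electrons; S²⁺ still has 4 valence electrons; Ca²⁺ is the bare [Ar] core; Si²⁺ still has 2 valence electrons.
Core electrons are held far more tightly than valence electrons, so Ca tops the IE_3 order.
Valence configurations: P²⁺ [Ne]3s²3p¹, S²⁺ [Ne]3s²3p², Si²⁺ [Ne]3s².
P²⁺ loses a lone 3p electron whereas Si²⁺ must break into a filled 3s² pair, so IE_3(Si) > IE_3(P) even though P has the higher nuclear charge.
Approximate IE_3 values (kJ/mol): P 2914, S 3357, Ca 4912, Si 3232.
So the third ionization energies run P < Si < S < Ca.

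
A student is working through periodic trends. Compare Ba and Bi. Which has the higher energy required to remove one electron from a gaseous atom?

Bi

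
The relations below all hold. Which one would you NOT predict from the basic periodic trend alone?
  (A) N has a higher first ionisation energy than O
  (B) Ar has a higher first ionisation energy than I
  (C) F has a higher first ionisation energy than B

(A)

The general trend: first ionisation energy increases across a period and decreases down a group.
(A) N (period 2, group 15) vs O (period 2, group 16): the stated order contradicts the simple trend.
(B) Ar (period 3, group 18) vs I (period 5, group 17): the stated order agrees with the simple trend.
(C) F (period 2, group 17) vs B (period 2, group 13): the stated order agrees with the simple trend.
The exception is (A): pairing an electron in O's 2p⁴ costs repulsion energy, so O ionizes more easily than half-filled N (2p³).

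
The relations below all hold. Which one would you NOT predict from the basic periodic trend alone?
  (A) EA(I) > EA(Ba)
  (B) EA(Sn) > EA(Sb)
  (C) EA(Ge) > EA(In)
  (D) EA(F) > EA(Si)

(B)

The general trend: electron affinity increases across a period and decreases down a group.
(A) I (period 5, group 17) vs Ba (period 6, group 2): the stated order agrees with the simple trend.
(B) Sn (period 5, group 14) vs Sb (period 5, group 15): the stated order contradicts the simple trend.
(C) Ge (period 4, group 14) vs In (period 5, group 13): the stated order agrees with the simple trend.
(D) F (period 2, group 17) vs Si (period 3, group 14): the stated order agrees with the simple trend.
The exception is (B): adding an electron to Sb's half-filled 5p³ is unfavourable, so Sn has the more exothermic EA.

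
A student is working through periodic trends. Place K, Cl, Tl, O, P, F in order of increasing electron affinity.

Tl < K < P < O < F < Cl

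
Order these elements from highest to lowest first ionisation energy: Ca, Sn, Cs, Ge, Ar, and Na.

Ar, Ge, Sn, Ca, Na, Cs

Na is in period 3, group 1; Ar is in period 3, group 18; Ca is in period 4, group 2; Ge is in period 4, group 14; Sn is in period 5, group 14; Cs is in period 6, group 1.
Removing the outermost electron gets harder across a period and easier down a group.
Neither a single period nor a single group — weigh both effects.
Na > Cs: Na sits above Cs in group 1, so the down-group effect alone puts Na higher.
Ca > Na: period and group pull opposite ways; the across-period shift dominates (590 vs 496 kJ/mol).
Sn > Ca: the two effects oppose for this pair; the across-period effect wins (709 vs 590 kJ/mol).
Ge > Sn: Ge sits above Sn in group 14, so the down-group effect alone puts Ge higher.
Ar > Ge: both effects reinforce here, so Ar is clearly the higher of the two.
For reference (kJ/mol): Na 496, Ar 1521, Ca 590, Ge 762, Sn 709, Cs 376.
So from highest to lowest: Ar > Ge > Sn > Ca > Na > Cs.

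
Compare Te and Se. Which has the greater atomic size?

Te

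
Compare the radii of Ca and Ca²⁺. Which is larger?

Forming Ca²⁺ removes 2 electrons from Ca. Fewer electrons for the same nuclear charge means less shielding and a higher Z_eff on the remaining electrons, and for main-group metals the entire outer shell is lost.
A cation is smaller than its parent atom: Ca²⁺ < Ca.

Ca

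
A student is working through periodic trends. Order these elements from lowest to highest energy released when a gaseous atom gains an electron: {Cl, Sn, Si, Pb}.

Si is in period 3, group 14; Cl is in period 3, group 17; Sn is in period 5, group 14; Pb is in period 6, group 14.
Adding an electron releases more energy for atoms nearer the top right (short of the noble gases).
Here both period and group differ, so the two effects have to be weighed against each other.
Sn > Pb: Sn sits above Pb in group 14, so the down-group effect alone puts Sn higher.
Si > Sn: they share group 14; the group trend gives Si the larger value.
Cl > Si: both are in period 3; the period trend gives Cl the larger value.
Tabulated electron affinity (kJ/mol): Si 134, Cl 349, Sn 107, Pb 35.
So from lowest to highest: Pb < Sn < Si < Cl.

Pb < Sn < Si < Cl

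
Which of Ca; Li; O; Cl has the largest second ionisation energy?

Consider each +1 ion: Ca⁺ still has 1 valence electron; Li⁺ is the bare [He] core; O⁺ still has 5 valence electrons; Cl⁺ still has 6 valence electrons.
Core electrons are held far more tightly than valence electrons, so Li tops the IE_2 order.
Valence configurations: Ca⁺ [Ar]4s¹, O⁺ [He]2s²2p³, Cl⁺ [Ne]3s²3p⁴.
Approximate IE_2 values (kJ/mol): Ca 1145, Li 7298, O 3388, Cl 2298.
Putting it together, IE_2: Ca < Cl < O < Li.

Li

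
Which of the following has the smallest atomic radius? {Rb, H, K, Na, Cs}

H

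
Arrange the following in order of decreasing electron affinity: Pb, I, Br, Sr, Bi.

Br > I > Bi > Pb > Sr

Adding an electron releases more energy for atoms nearer the top right (short of the noble gases).
Here both period and group differ, so the two effects have to be weighed against each other.
Pb > Sr: period and group pull opposite ways; the across-period shift dominates (35 vs 5 kJ/mol).
Bi > Pb: Bi lies to the right of Pb in period 6, so the across-period effect alone puts Bi higher.
I > Bi: both effects reinforce here, so I is clearly the higher of the two.
Br > I: they share group 17; the group trend gives Br the larger value.
Tabulated electron affinity (kJ/mol): Br 325, Sr 5, I 295, Pb 35, Bi 91.
So from highest to lowest: Br > I > Bi > Pb > Sr.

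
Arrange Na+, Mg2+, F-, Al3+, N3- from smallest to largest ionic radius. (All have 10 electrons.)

Al3+ < Mg2+ < Na+ < F- < N3-

All of these have 10 electrons, so size is governed by nuclear charge alone: the more protons, the stronger the pull on the same electron cloud, and the smaller the ion.
Nuclear charges: Al3+ (Z=13), Mg2+ (Z=12), Na+ (Z=11), F- (Z=9), N3- (Z=7).
Smallest to largest: Al3+ < Mg2+ < Na+ < F- < N3-.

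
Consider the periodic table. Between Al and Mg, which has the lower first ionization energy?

Al

Across a period the outer electron is held more tightly (higher IE₁); down a group it sits in a higher shell, more shielded, and comes off more easily.
All lie in period 3; the across-period trend (first ionization energy increases left to right) applies, with the exception below.
Note the exception: Mg has a higher first ionization energy than Al, contrary to the simple trend — Al's single 3p electron is easier to remove than one from Mg's filled 3s².
For reference (kJ/mol): Mg 738, Al 578.
So Al has the lower first ionization energy (Al < Mg).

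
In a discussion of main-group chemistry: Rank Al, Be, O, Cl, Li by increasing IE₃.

Al < Cl < O < Li < Be

After 2 electrons have been removed, what remains? Al²⁺ still has 1 valence electron; Be²⁺ is the bare [He] core; O²⁺ still has 4 valence electrons; Cl²⁺ still has 5 valence electrons; Li²⁺ is already 1 electron into the core.
Pulling an electron out of a noble-gas core costs far more than removing a remaining valence electron, so Li and Be sit at the high end of IE_3.
Valence configurations: Al²⁺ [Ne]3s¹, O²⁺ [He]2s²2p², Cl²⁺ [Ne]3s²3p³.
Approximate IE_3 values (kJ/mol): Al 2745, Be 14849, O 5300, Cl 3822, Li 11815.
Putting it together, IE_3: Al < Cl < O < Li < Be.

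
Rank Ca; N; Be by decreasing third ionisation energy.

IE_3 is the cost of taking one more electron from the +2 cation: Ca²⁺ is the bare [Ar] core; N²⁺ still has 3 valence electrons; Be²⁺ is the bare [He] core.
Core electrons are held far more tightly than valence electrons, so Ca and Be top the IE_3 order.
The numbers (kJ/mol): Ca 4912, N 4578, Be 14849.
Putting it together, IE_3: N < Ca < Be.

Be > Ca > N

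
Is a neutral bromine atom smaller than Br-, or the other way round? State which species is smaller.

Br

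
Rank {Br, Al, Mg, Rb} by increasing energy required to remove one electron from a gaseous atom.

Rb < Al < Mg < Br

Mg is in period 3, group 2; Al is in period 3, group 13; Br is in period 4, group 17; Rb is in period 5, group 1.
First ionization energy rises across a period (greater Z_eff holds electrons more tightly) and falls down a group (valence electrons are farther from the nucleus).
These span different periods and groups, so the two trends combine.
Al > Rb: relative to Rb, both the across-period and down-group shifts push Al's first ionization energy up.
Mg > Al: this pair runs against the simple trend — see the exception note.
Br > Mg: the two effects oppose for this pair; the across-period effect wins (1140 vs 738 kJ/mol).
Note the exception: Mg has a higher first ionization energy than Al, contrary to the simple trend — Al's single 3p electron is easier to remove than one from Mg's filled 3s².
Approximate values (kJ/mol): Mg 738, Al 578, Br 1140, Rb 403.
So from lowest to highest: Rb < Al < Mg < Br.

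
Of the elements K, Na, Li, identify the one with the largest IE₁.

Li is in period 2, group 1; Na is in period 3, group 1; K is in period 4, group 1.
IE₁ increases left→right with effective nuclear charge and decreases top→bottom as the valence shell moves farther out.
All are in group 1, so first ionization energy increases up the group.
The largest IE₁ among these belongs to Li.

Li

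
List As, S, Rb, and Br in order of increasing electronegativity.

Rb, As, S, Br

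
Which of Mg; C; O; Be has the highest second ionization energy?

Consider each +1 ion: Mg⁺ still has 1 valence electron; C⁺ still has 3 valence electrons; O⁺ still has 5 valence electrons; Be⁺ still has 1 valence electron.
All are still removing valence electrons, so compare the +1 ions as you would atoms: IE_2 generally rises across a period (higher Z_eff) and falls down a group (larger shell), subject to the usual subshell exceptions.
Valence configurations: Mg⁺ [Ne]3s¹, C⁺ [He]2s²2p¹, O⁺ [He]2s²2p³, Be⁺ [He]2s¹.
The numbers (kJ/mol): Mg 1451, C 2353, O 3388, Be 1757.
Overall IE_2 order: Mg < Be < C < O.

O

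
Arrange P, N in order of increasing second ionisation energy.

P, N

The second ionization energy removes an electron from the +1 ion. For each element: P⁺ still has 4 valence electrons; N⁺ still has 4 valence electrons.
All are still removing valence electrons, so compare the +1 ions as you would atoms: IE_2 generally rises across a period (higher Z_eff) and falls down a group (larger shell), subject to the usual subshell exceptions.
Valence configurations: P⁺ [Ne]3s²3p², N⁺ [He]2s²2p².
Approximate IE_2 values (kJ/mol): P 1907, N 2856.
Putting it together, IE_2: P < N.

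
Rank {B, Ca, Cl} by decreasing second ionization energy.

IE_2 is the cost of taking one more electron from the +1 cation: B⁺ still has 2 valence electrons; Ca⁺ still has 1 valence electron; Cl⁺ still has 6 valence electrons.
All are still removing valence electrons, so compare the +1 ions as you would atoms: IE_2 generally rises across a period (higher Z_eff) and falls down a group (larger shell), subject to the usual subshell exceptions.
Valence configurations: B⁺ [He]2s², Ca⁺ [Ar]4s¹, Cl⁺ [Ne]3s²3p⁴.
The numbers (kJ/mol): B 2427, Ca 1145, Cl 2298.
Overall IE_2 order: Ca < Cl < B.

B, Cl, Ca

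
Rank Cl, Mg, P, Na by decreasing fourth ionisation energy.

After 3 electrons have been removed, what remains? Cl³⁺ still has 4 valence electrons; Mg³⁺ is already 1 electron into the core; P³⁺ still has 2 valence electrons; Na³⁺ is already 2 electrons into the core.
Pulling an electron out of a noble-gas core costs far more than removing a remaining valence electron, so Na and Mg sit at the high end of IE_4.
Valence configurations: Cl³⁺ [Ne]3s²3p², P³⁺ [Ne]3s².
Tabulated IE_4 (kJ/mol): Cl 5159, Mg 10543, P 4964, Na 9543.
Putting it together, IE_4: P < Cl < Na < Mg.

Mg, Na, Cl, P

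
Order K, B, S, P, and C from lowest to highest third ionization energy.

P < S < B < K < C

After 2 electrons have been removed, what remains? K²⁺ is already 1 electron into the core; B²⁺ still has 1 valence electron; S²⁺ still has 4 valence electrons; P²⁺ still has 3 valence electrons; C²⁺ still has 2 valence electrons.
Usually core removal costs more than valence removal, but here the competition is close: a tightly held n=2 valence electron can cost more to remove than an n=3 core electron, so the actual values have to decide it.
Valence configurations: B²⁺ [He]2s¹, S²⁺ [Ne]3s²3p², P²⁺ [Ne]3s²3p¹, C²⁺ [He]2s².
The numbers (kJ/mol): K 4420, B 3660, S 3357, P 2914, C 4620.
Hence IE_3: P < S < B < K < C.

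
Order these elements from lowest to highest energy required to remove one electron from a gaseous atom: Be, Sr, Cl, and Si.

Sr < Si < Be < Cl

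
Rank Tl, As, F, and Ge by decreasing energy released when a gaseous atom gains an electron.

F is in period 2, group 17; Ge is in period 4, group 14; As is in period 4, group 15; Tl is in period 6, group 13.
Atoms with high Z_eff and room in the valence shell (especially the halogens) have the most exothermic electron affinities.
These span different periods and groups, so the two trends combine.
As > Tl: both effects reinforce here, so As is clearly the higher of the two.
Ge > As: this pair runs against the simple trend — see the exception note.
F > Ge: both effects reinforce here, so F is clearly the higher of the two.
Note the exception: Ge has a higher electron affinity than As, contrary to the simple trend — adding an electron to As's half-filled 4p³ is unfavourable, so Ge (4p²) has the more exothermic EA.
For reference (kJ/mol): F 328, Ge 119, As 78, Tl 19.
So from highest to lowest: F > Ge > As > Tl.

F, Ge, As, Tl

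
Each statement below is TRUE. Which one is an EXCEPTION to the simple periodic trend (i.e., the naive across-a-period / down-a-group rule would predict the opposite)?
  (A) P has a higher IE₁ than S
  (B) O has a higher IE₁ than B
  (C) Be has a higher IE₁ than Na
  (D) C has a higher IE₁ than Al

(A)

The general trend: IE₁ increases across a period and decreases down a group.
(A) P (period 3, group 15) vs S (period 3, group 16): the stated order contradicts the simple trend.
(B) O (period 2, group 16) vs B (period 2, group 13): the stated order agrees with the simple trend.
(C) Be (period 2, group 2) vs Na (period 3, group 1): the stated order agrees with the simple trend.
(D) C (period 2, group 14) vs Al (period 3, group 13): the stated order agrees with the simple trend.
The exception is (A): S (3p⁴) ionizes more easily than half-filled P (3p³) because the paired 3p electron in S is pushed out by e⁻–e⁻ repulsion.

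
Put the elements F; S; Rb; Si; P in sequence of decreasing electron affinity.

F is in period 2, group 17; Si is in period 3, group 14; P is in period 3, group 15; S is in period 3, group 16; Rb is in period 5, group 1.
Atoms with high Z_eff and room in the valence shell (especially the halogens) have the most exothermic electron affinities.
Neither a single period nor a single group — weigh both effects.
P > Rb: both effects reinforce here, so P is clearly the higher of the two.
Si > P: this pair runs against the simple trend — see the exception note.
S > Si: both are in period 3; the period trend gives S the larger value.
F > S: relative to S, both the across-period and down-group shifts push F's electron affinity up.
Note the exception: Si has a higher electron affinity than P, contrary to the simple trend — adding an electron to P's half-filled 3p³ is unfavourable, so Si (3p²) has the more exothermic EA.
For reference (kJ/mol): F 328, Si 134, P 72, S 200, Rb 47.
So from highest to lowest: F > S > Si > P > Rb.

F > S > Si > P > Rb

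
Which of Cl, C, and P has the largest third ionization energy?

The third ionization energy removes an electron from the +2 ion. For each element: Cl²⁺ still has 5 valence electrons; C²⁺ still has 2 valence electrons; P²⁺ still has 3 valence electrons.
All are still removing valence electrons, so compare the +2 ions as you would atoms: IE_3 generally rises across a period (higher Z_eff) and falls down a group (larger shell), subject to the usual subshell exceptions.
Valence configurations: Cl²⁺ [Ne]3s²3p³, C²⁺ [He]2s², P²⁺ [Ne]3s²3p¹.
The numbers (kJ/mol): Cl 3822, C 4620, P 2914.
Putting it together, IE_3: P < Cl < C.

C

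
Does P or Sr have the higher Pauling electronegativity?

P

P is in period 3, group 15; Sr is in period 5, group 2.
EN rises left→right (higher Z_eff, smaller atoms) and falls top→bottom (larger, more shielded atoms).
Here both period and group differ, so the two effects have to be weighed against each other.
P > Sr: both effects reinforce here, so P is clearly the higher of the two.
Tabulated electronegativity (Pauling): P 2.19, Sr 0.95.
So P has the higher Pauling electronegativity (P > Sr).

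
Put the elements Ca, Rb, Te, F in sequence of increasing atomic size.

Across a period the added protons contract the valence shell; down a group each new principal shell makes the atom larger.
These span different periods and groups, so the two trends combine.
Te > F: both effects reinforce here, so Te is clearly the larger of the two.
Ca > Te: period and group pull opposite ways; the across-period shift dominates (171 vs 136 pm).
Rb > Ca: relative to Ca, both the across-period and down-group shifts push Rb's atomic radius up.
Tabulated atomic radius (pm): F 64, Ca 171, Rb 210, Te 136.
So from smallest to largest: F < Te < Ca < Rb.

F < Te < Ca < Rb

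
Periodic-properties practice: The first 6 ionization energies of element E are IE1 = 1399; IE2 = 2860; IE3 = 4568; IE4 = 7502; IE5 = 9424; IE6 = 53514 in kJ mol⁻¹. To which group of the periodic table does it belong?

Group 15

Look for the largest jump between consecutive ionization energies: IE6/IE5 ≈ 5.7, far larger than any earlier ratio.
That jump marks the point where a core electron is being removed. So the atom has 5 valence electrons.
A main-group element with 5 valence electrons is in group 15.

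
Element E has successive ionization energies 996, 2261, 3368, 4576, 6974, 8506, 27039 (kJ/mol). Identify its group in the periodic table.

Group 16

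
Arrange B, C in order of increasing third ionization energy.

B, C

Consider each +2 ion: B²⁺ still has 1 valence electron; C²⁺ still has 2 valence electrons.
All are still removing valence electrons, so compare the +2 ions as you would atoms: IE_3 generally rises across a period (higher Z_eff) and falls down a group (larger shell), subject to the usual subshell exceptions.
Valence configurations: B²⁺ [He]2s¹, C²⁺ [He]2s².
Approximate IE_3 values (kJ/mol): B 3660, C 4620.
Overall IE_3 order: B < C.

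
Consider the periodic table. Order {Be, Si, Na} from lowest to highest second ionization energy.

Si < Be < Na

After 1 electron has been removed, what remains? Be⁺ still has 1 valence electron; Si⁺ still has 3 valence electrons; Na⁺ is the bare [Ne] core.
Breaking into a closed-shell core is much more expensive than removing a leftover valence electron — Na has the largest IE_2 here.
Valence configurations: Be⁺ [He]2s¹, Si⁺ [Ne]3s²3p¹.
Tabulated IE_2 (kJ/mol): Be 1757, Si 1577, Na 4562.
Overall IE_2 order: Si < Be < Na.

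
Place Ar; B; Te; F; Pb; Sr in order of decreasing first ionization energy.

B is in period 2, group 13; F is in period 2, group 17; Ar is in period 3, group 18; Sr is in period 5, group 2; Te is in period 5, group 16; Pb is in period 6, group 14.
Removing the outermost electron gets harder across a period and easier down a group.
These span different periods and groups, so the two trends combine.
Pb > Sr: the two effects oppose for this pair; the across-period effect wins (716 vs 550 kJ/mol).
B > Pb: period and group pull opposite ways; the down-group shift dominates (801 vs 716 kJ/mol).
Te > B: the two effects oppose for this pair; the across-period effect wins (869 vs 801 kJ/mol).
Ar > Te: relative to Te, both the across-period and down-group shifts push Ar's first ionization energy up.
F > Ar: period and group pull opposite ways; the down-group shift dominates (1681 vs 1521 kJ/mol).
Approximate values (kJ/mol): B 801, F 1681, Ar 1521, Sr 550, Te 869, Pb 716.
So from highest to lowest: F > Ar > Te > B > Pb > Sr.

F, Ar, Te, B, Pb, Sr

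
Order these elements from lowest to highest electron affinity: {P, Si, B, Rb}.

Atoms with high Z_eff and room in the valence shell (especially the halogens) have the most exothermic electron affinities.
These span different periods and groups, so the two trends combine.
Rb > B: this pair runs against the simple trend — see the exception note.
P > Rb: relative to Rb, both the across-period and down-group shifts push P's electron affinity up.
Si > P: this pair runs against the simple trend — see the exception note.
Note the exception: Rb has a higher electron affinity than B, contrary to the simple trend — B's ns²np¹ configuration gives only a small electron affinity — the sparsely filled np subshell binds an added electron weakly.
Note the exception: Si has a higher electron affinity than P, contrary to the simple trend — adding an electron to P's half-filled 3p³ is unfavourable, so Si (3p²) has the more exothermic EA.
For reference (kJ/mol): B 27, Si 134, P 72, Rb 47.
So from lowest to highest: B < Rb < P < Si.

B, Rb, P, Si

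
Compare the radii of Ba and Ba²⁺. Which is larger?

Ba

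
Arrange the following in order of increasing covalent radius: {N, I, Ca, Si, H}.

H, N, Si, I, Ca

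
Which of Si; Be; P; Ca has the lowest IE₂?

Ca

The second ionization energy removes an electron from the +1 ion. For each element: Si⁺ still has 3 valence electrons; Be⁺ still has 1 valence electron; P⁺ still has 4 valence electrons; Ca⁺ still has 1 valence electron.
All are still removing valence electrons, so compare the +1 ions as you would atoms: IE_2 generally rises across a period (higher Z_eff) and falls down a group (larger shell), subject to the usual subshell exceptions.
Valence configurations: Si⁺ [Ne]3s²3p¹, Be⁺ [He]2s¹, P⁺ [Ne]3s²3p², Ca⁺ [Ar]4s¹.
The numbers (kJ/mol): Si 1577, Be 1757, P 1907, Ca 1145.
Putting it together, IE_2: Ca < Si < Be < P.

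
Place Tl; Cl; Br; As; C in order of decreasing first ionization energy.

C is in period 2, group 14; Cl is in period 3, group 17; As is in period 4, group 15; Br is in period 4, group 17; Tl is in period 6, group 13.
Across a period the outer electron is held more tightly (higher IE₁); down a group it sits in a higher shell, more shielded, and comes off more easily.
Here both period and group differ, so the two effects have to be weighed against each other.
As > Tl: relative to Tl, both the across-period and down-group shifts push As's first ionization energy up.
C > As: period and group pull opposite ways; the down-group shift dominates (1086 vs 947 kJ/mol).
Br > C: period and group pull opposite ways; the across-period shift dominates (1140 vs 1086 kJ/mol).
Cl > Br: Cl sits above Br in group 17, so the down-group effect alone puts Cl higher.
For reference (kJ/mol): C 1086, Cl 1251, As 947, Br 1140, Tl 589.
So from highest to lowest: Cl > Br > C > As > Tl.

Cl, Br, C, As, Tl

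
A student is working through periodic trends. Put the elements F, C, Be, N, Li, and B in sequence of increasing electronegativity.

Li < Be < B < C < N < F

Electronegativity increases across a period and decreases down a group, tracking effective nuclear charge and atomic size.
All lie in period 2, so electronegativity increases left to right.
So from lowest to highest: Li < Be < B < C < N < F.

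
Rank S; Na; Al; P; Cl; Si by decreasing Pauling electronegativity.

Cl > S > P > Si > Al > Na

Atoms toward the upper right of the periodic table pull bonding electrons most strongly.
All lie in period 3, so electronegativity increases left to right.
So from highest to lowest: Cl > S > P > Si > Al > Na.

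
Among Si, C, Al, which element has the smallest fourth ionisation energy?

Si

Consider each +3 ion: Si³⁺ still has 1 valence electron; C³⁺ still has 1 valence electron; Al³⁺ is the bare [Ne] core.
Breaking into a closed-shell core is much more expensive than removing a leftover valence electron — Al has the largest IE_4 here.
Valence configurations: Si³⁺ [Ne]3s¹, C³⁺ [He]2s¹.
The numbers (kJ/mol): Si 4356, C 6223, Al 11577.
So the fourth ionization energies run Si < C < Al.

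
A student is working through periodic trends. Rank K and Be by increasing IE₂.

Be < K

After 1 electron has been removed, what remains? K⁺ is the bare [Ar] core; Be⁺ still has 1 valence electron.
Breaking into a closed-shell core is much more expensive than removing a leftover valence electron — K has the largest IE_2 here.
The numbers (kJ/mol): K 3052, Be 1757.
So the second ionization energies run Be < K.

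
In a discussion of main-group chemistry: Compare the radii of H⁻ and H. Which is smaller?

Forming H⁻ adds 1 electron to H. More electron–electron repulsion in the same shell, with unchanged nuclear charge, lets the cloud expand.
An anion is larger than its parent atom: H⁻ > H.

H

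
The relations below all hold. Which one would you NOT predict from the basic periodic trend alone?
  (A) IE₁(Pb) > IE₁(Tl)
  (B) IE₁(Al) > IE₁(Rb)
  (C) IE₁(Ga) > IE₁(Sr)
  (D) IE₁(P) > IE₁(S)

(D)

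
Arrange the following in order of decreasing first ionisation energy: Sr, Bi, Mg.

Mg > Bi > Sr

Mg is in period 3, group 2; Sr is in period 5, group 2; Bi is in period 6, group 15.
Across a period the outer electron is held more tightly (higher IE₁); down a group it sits in a higher shell, more shielded, and comes off more easily.
These span different periods and groups, so the two trends combine.
Bi > Sr: the two effects oppose for this pair; the across-period effect wins (703 vs 550 kJ/mol).
Mg > Bi: period and group pull opposite ways; the down-group shift dominates (738 vs 703 kJ/mol).
For reference (kJ/mol): Mg 738, Sr 550, Bi 703.
So from highest to lowest: Mg > Bi > Sr.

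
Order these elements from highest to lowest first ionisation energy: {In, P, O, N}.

N is in period 2, group 15; O is in period 2, group 16; P is in period 3, group 15; In is in period 5, group 13.
Removing the outermost electron gets harder across a period and easier down a group.
These span different periods and groups, so the two trends combine.
P > In: relative to In, both the across-period and down-group shifts push P's first ionization energy up.
O > P: relative to P, both the across-period and down-group shifts push O's first ionization energy up.
N > O: this pair runs against the simple trend — see the exception note.
Note the exception: N has a higher first ionization energy than O, contrary to the simple trend — pairing an electron in O's 2p⁴ costs repulsion energy, so O ionizes more easily than half-filled N (2p³).
Tabulated first ionization energy (kJ/mol): N 1402, O 1314, P 1012, In 558.
So from highest to lowest: N > O > P > In.

N > O > P > In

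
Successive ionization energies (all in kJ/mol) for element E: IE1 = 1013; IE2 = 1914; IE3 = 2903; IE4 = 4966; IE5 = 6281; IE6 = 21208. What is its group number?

Group 15

Look for the largest jump between consecutive ionization energies: IE6/IE5 ≈ 3.4, far larger than any earlier ratio.
That jump marks the point where a core electron is being removed. So the atom has 5 valence electrons.
A main-group element with 5 valence electrons is in group 15.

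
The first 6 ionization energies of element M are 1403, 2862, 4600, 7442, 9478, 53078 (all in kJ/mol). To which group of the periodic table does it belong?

Group 15

Look for the largest jump between consecutive ionization energies: IE6/IE5 ≈ 5.6, far larger than any earlier ratio.
That jump marks the point where a core electron is being removed. So the atom has 5 valence electrons.
A main-group element with 5 valence electrons is in group 15.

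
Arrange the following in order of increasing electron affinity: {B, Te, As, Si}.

B < As < Si < Te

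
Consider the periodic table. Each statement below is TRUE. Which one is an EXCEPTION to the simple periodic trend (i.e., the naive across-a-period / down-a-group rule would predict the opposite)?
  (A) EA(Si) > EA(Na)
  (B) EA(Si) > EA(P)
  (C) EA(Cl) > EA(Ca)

(B)

The general trend: electron affinity increases across a period and decreases down a group.
(A) Si (period 3, group 14) vs Na (period 3, group 1): the stated order agrees with the simple trend.
(B) Si (period 3, group 14) vs P (period 3, group 15): the stated order contradicts the simple trend.
(C) Cl (period 3, group 17) vs Ca (period 4, group 2): the stated order agrees with the simple trend.
The exception is (B): adding an electron to P's half-filled 3p³ is unfavourable, so Si (3p²) has the more exothermic EA.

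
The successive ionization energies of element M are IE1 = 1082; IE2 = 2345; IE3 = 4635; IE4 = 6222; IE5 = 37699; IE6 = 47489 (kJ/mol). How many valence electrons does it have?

4

Look for the largest jump between consecutive ionization energies: IE5/IE4 ≈ 6.1, far larger than any earlier ratio.
That jump marks the point where a core electron is being removed. So the atom has 4 valence electrons.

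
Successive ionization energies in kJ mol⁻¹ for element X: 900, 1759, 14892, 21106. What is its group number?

Look for the largest jump between consecutive ionization energies: IE3/IE2 ≈ 8.5, far larger than any earlier ratio.
That jump marks the point where a core electron is being removed. So the atom has 2 valence electrons.
A main-group element with 2 valence electrons is in group 2.

Group 2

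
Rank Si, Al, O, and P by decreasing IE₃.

O > Si > P > Al

Consider each +2 ion: Si²⁺ still has 2 valence electrons; Al²⁺ still has 1 valence electron; O²⁺ still has 4 valence electrons; P²⁺ still has 3 valence electrons.
All are still removing valence electrons, so compare the +2 ions as you would atoms: IE_3 generally rises across a period (higher Z_eff) and falls down a group (larger shell), subject to the usual subshell exceptions.
Valence configurations: Si²⁺ [Ne]3s², Al²⁺ [Ne]3s¹, O²⁺ [He]2s²2p², P²⁺ [Ne]3s²3p¹.
P²⁺ loses a lone 3p electron whereas Si²⁺ must break into a filled 3s² pair, so IE_3(Si) > IE_3(P) even though P has the higher nuclear charge.
The numbers (kJ/mol): Si 3232, Al 2745, O 5300, P 2914.
Overall IE_3 order: Al < P < Si < O.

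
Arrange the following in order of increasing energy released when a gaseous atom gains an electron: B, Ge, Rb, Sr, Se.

Sr < B < Rb < Ge < Se

Adding an electron releases more energy for atoms nearer the top right (short of the noble gases).
Neither a single period nor a single group — weigh both effects.
B > Sr: both effects reinforce here, so B is clearly the higher of the two.
Rb > B: this pair runs against the simple trend — see the exception note.
Ge > Rb: relative to Rb, both the across-period and down-group shifts push Ge's electron affinity up.
Se > Ge: both are in period 4; the period trend gives Se the larger value.
Note the exception: Rb has a higher electron affinity than B, contrary to the simple trend — B's ns²np¹ configuration gives only a small electron affinity — the sparsely filled np subshell binds an added electron weakly.
Note the exception: Rb has a higher electron affinity than Sr, contrary to the simple trend — adding an electron to Sr (ns²) has to open a new, higher-energy np subshell, which is unfavourable.
For reference (kJ/mol): B 27, Ge 119, Se 195, Rb 47, Sr 5.
So from lowest to highest: Sr < B < Rb < Ge < Se.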